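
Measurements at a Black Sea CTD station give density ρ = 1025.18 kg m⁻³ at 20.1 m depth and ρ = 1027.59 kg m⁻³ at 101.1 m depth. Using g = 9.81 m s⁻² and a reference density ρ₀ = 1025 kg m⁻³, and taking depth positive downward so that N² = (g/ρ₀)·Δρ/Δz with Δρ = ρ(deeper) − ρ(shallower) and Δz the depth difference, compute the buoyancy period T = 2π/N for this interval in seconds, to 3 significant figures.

Δρ = 1027.59 − 1025.18 = 2.41 kg m⁻³ over Δz = 101.1 − 20.1 = 81 m.
N² = (9.81/1025) × (2.41/81) = 2.8476 × 10⁻⁴ s⁻².
N = √(2.8476 × 10⁻⁴) = 0.016875 rad s⁻¹, so T = 2π/N = 372.34 s ≈ 372 s.

372 s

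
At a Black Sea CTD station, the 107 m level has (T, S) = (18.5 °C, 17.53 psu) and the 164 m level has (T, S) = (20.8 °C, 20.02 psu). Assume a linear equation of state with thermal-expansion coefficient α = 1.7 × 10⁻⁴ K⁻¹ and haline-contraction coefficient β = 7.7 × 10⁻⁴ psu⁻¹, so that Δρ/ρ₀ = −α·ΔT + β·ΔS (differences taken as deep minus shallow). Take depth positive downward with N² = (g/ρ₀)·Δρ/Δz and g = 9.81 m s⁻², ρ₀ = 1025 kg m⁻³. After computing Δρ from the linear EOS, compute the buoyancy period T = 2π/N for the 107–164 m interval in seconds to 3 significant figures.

388 s

ΔT = +2.3 K, ΔS = +2.49 psu (deep − shallow).
Δρ/ρ₀ = −αΔT + βΔS = -3.91 × 10⁻⁴ + 1.9173 × 10⁻³ = 1.5263 × 10⁻³, so Δρ ≈ 1.564 kg m⁻³.
N² = (g/ρ₀)·Δρ/Δz = g·(Δρ/ρ₀)/Δz = 9.81 × 1.5263 × 10⁻³ / 57 = 2.6268 × 10⁻⁴ s⁻².
N = √(2.6268 × 10⁻⁴) = 0.016207 rad s⁻¹ → T = 2π/N = 387.68 s ≈ 388 s.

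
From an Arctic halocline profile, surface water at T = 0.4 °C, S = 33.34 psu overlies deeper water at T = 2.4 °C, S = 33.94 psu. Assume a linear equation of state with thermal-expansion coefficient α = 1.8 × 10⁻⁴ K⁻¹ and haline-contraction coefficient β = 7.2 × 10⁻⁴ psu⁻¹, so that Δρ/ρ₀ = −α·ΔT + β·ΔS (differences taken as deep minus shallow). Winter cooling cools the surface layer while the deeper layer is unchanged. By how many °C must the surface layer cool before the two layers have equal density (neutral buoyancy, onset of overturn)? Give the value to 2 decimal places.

0.40 °C

Neutral buoyancy requires Δρ = 0, i.e. −α(T_deep − T_surf′) + β(S_deep − S_surf) = 0.
T_surf′ = T_deep − (β/α)·ΔS = 2.4 − (7.2 × 10⁻⁴/1.8 × 10⁻⁴)·(+0.60) = 0.0000 °C.
Cooling required: 0.4 − (0.0000) = 0.4000 °C.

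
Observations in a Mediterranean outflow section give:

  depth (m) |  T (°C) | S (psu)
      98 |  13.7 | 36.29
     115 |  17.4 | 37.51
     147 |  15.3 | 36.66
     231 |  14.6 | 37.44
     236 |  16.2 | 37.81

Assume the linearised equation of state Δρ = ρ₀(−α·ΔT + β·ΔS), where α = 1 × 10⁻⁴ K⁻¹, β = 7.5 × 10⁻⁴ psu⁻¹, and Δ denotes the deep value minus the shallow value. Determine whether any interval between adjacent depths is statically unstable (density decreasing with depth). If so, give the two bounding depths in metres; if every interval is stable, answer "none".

115–147 m

Evaluate Δρ/ρ₀ = −αΔT + βΔS across each adjacent pair:
  98–115 m: −αΔT+βΔS = −(1 × 10⁻⁴)(+3.7)+(7.5 × 10⁻⁴)(+1.22) = 5.4 × 10⁻⁴ → stable
  115–147 m: −αΔT+βΔS = −(1 × 10⁻⁴)(-2.1)+(7.5 × 10⁻⁴)(-0.85) = -4.3 × 10⁻⁴ → UNSTABLE
  147–231 m: −αΔT+βΔS = −(1 × 10⁻⁴)(-0.7)+(7.5 × 10⁻⁴)(+0.78) = 6.5 × 10⁻⁴ → stable
  231–236 m: −αΔT+βΔS = −(1 × 10⁻⁴)(+1.6)+(7.5 × 10⁻⁴)(+0.37) = 1.2 × 10⁻⁴ → stable
The 115–147 m interval has Δρ < 0: lighter water underlies denser water.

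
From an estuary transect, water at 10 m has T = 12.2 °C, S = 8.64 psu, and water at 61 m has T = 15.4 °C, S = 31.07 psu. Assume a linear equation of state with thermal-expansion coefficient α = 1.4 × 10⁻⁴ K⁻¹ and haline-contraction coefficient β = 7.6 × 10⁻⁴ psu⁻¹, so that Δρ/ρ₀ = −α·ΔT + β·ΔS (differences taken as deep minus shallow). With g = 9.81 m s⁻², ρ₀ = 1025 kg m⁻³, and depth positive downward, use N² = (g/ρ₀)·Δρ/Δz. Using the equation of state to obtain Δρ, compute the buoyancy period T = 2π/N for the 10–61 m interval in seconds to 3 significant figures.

111 s

ΔT = +3.2 K, ΔS = +22.43 psu (deep − shallow).
Δρ/ρ₀ = −αΔT + βΔS = -4.48 × 10⁻⁴ + 0.0170468 = 0.0165988, so Δρ ≈ 17.01 kg m⁻³.
N² = (g/ρ₀)·Δρ/Δz = g·(Δρ/ρ₀)/Δz = 9.81 × 0.0165988 / 51 = 3.1928 × 10⁻³ s⁻².
N = √(3.1928 × 10⁻³) = 0.056505 rad s⁻¹ → T = 2π/N = 111.20 s ≈ 111 s.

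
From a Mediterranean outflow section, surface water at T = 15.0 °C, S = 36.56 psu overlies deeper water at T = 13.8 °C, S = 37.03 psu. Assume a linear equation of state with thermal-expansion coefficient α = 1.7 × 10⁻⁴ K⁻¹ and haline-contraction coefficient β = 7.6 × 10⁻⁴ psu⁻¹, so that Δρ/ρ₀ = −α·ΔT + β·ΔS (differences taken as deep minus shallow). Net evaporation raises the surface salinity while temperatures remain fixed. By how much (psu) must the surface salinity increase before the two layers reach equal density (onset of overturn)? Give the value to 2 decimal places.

Neutral buoyancy requires −α(T_deep − T_surf) + β(S_deep − S_surf′) = 0.
S_surf′ = S_deep − (α/β)·ΔT = 37.03 − (1.7 × 10⁻⁴/7.6 × 10⁻⁴)·(-1.2) = 37.2984 psu.
Increase required: 37.2984 − 36.56 = 0.7384 psu.

0.74 psu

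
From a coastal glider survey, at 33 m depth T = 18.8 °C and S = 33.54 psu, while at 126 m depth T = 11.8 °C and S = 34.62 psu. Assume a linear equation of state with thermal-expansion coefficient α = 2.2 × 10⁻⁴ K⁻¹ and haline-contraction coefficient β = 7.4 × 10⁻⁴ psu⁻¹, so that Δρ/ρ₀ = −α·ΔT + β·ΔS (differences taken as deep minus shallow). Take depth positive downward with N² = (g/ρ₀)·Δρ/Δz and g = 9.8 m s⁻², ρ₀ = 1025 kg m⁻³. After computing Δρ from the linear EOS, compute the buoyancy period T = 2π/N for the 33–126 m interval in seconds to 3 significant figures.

400 s

ΔT = -7.0 K, ΔS = +1.08 psu (deep − shallow).
Δρ/ρ₀ = −αΔT + βΔS = 1.54 × 10⁻³ + 7.992 × 10⁻⁴ = 2.3392 × 10⁻³, so Δρ ≈ 2.398 kg m⁻³.
N² = (g/ρ₀)·Δρ/Δz = g·(Δρ/ρ₀)/Δz = 9.8 × 2.3392 × 10⁻³ / 93 = 2.4650 × 10⁻⁴ s⁻².
N = √(2.4650 × 10⁻⁴) = 0.015700 rad s⁻¹ → T = 2π/N = 400.20 s ≈ 400 s.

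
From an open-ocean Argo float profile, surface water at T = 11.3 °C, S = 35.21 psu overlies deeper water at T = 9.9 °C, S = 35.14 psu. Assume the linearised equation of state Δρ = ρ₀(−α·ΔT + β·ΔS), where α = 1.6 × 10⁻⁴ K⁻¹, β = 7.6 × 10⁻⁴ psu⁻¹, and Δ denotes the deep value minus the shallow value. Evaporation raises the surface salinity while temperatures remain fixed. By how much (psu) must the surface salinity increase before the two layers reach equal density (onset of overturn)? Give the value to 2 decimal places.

0.22 psu

Neutral buoyancy requires −α(T_deep − T_surf) + β(S_deep − S_surf′) = 0.
S_surf′ = S_deep − (α/β)·ΔT = 35.14 − (1.6 × 10⁻⁴/7.6 × 10⁻⁴)·(-1.4) = 35.4347 psu.
Increase required: 35.4347 − 35.21 = 0.2247 psu.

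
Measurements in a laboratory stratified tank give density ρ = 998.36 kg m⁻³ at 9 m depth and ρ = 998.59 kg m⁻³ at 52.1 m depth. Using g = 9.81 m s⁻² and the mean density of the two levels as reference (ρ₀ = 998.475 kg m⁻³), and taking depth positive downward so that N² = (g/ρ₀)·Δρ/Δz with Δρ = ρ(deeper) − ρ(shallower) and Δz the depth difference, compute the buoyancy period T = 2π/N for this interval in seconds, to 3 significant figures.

Δρ = 998.59 − 998.36 = 0.23 kg m⁻³ over Δz = 52.1 − 9 = 43.1 m.
N² = (9.81/998.475) × (0.23/43.1) = 5.2430 × 10⁻⁵ s⁻².
N = √(5.2430 × 10⁻⁵) = 7.2409 × 10⁻³ rad s⁻¹, so T = 2π/N = 867.74 s ≈ 868 s.
Since Δρ > 0 the layer is stably stratified.

868 s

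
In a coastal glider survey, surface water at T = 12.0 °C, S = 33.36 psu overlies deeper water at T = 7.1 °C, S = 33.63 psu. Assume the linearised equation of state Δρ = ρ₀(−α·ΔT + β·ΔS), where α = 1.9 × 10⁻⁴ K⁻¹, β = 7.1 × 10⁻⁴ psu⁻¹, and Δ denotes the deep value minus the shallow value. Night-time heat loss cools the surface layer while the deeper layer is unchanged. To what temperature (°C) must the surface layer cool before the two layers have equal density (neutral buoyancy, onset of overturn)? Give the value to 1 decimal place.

6.1 °C

Neutral buoyancy requires Δρ = 0, i.e. −α(T_deep − T_surf′) + β(S_deep − S_surf) = 0.
T_surf′ = T_deep − (β/α)·ΔS = 7.1 − (7.1 × 10⁻⁴/1.9 × 10⁻⁴)·(+0.27) = 6.091 °C.
Cooling required: 12.0 − (6.091) = 5.909 °C.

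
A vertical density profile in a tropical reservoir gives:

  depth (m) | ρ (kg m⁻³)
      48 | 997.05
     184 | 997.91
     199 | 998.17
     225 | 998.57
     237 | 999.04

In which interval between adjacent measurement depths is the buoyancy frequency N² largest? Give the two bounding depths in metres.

Compute the density gradient over each adjacent pair:
  48–184 m: Δρ/Δz = 0.86/136 = 6.3 × 10⁻³ kg m⁻⁴
  184–199 m: Δρ/Δz = 0.26/15 = 0.017 kg m⁻⁴
  199–225 m: Δρ/Δz = 0.40/26 = 0.015 kg m⁻⁴
  225–237 m: Δρ/Δz = 0.47/12 = 0.039 kg m⁻⁴
The largest gradient is in the 225–237 m interval — the pycnocline.

225–237 m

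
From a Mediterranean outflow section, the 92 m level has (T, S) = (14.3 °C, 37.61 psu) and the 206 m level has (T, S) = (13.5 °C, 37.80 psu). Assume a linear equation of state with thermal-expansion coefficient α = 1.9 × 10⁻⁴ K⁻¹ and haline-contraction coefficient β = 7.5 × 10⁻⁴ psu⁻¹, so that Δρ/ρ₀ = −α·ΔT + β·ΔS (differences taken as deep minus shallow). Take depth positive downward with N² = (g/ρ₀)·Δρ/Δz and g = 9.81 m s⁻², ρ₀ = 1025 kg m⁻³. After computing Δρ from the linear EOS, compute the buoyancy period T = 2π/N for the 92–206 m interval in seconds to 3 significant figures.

1.25 × 10³ s

ΔT = -0.8 K, ΔS = +0.19 psu (deep − shallow).
Δρ/ρ₀ = −αΔT + βΔS = 1.52 × 10⁻⁴ + 1.425 × 10⁻⁴ = 2.945 × 10⁻⁴, so Δρ ≈ 0.3019 kg m⁻³.
N² = (g/ρ₀)·Δρ/Δz = g·(Δρ/ρ₀)/Δz = 9.81 × 2.945 × 10⁻⁴ / 114 = 2.5343 × 10⁻⁵ s⁻².
N = √(2.5343 × 10⁻⁵) = 5.0342 × 10⁻³ rad s⁻¹ → T = 2π/N = 1.2481 × 10³ s ≈ 1.25 × 10³ s.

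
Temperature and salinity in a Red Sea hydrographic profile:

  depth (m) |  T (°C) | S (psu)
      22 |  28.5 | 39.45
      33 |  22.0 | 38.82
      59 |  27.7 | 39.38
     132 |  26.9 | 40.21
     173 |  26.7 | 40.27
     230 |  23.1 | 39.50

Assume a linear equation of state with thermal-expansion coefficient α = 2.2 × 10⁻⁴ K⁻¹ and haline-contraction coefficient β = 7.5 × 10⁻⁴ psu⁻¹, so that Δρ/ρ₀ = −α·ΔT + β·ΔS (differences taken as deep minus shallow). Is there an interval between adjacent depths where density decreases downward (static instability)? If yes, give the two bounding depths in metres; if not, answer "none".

Evaluate Δρ/ρ₀ = −αΔT + βΔS across each adjacent pair:
  22–33 m: −αΔT+βΔS = −(2.2 × 10⁻⁴)(-6.5)+(7.5 × 10⁻⁴)(-0.63) = 9.6 × 10⁻⁴ → stable
  33–59 m: −αΔT+βΔS = −(2.2 × 10⁻⁴)(+5.7)+(7.5 × 10⁻⁴)(+0.56) = -8.3 × 10⁻⁴ → UNSTABLE
  59–132 m: −αΔT+βΔS = −(2.2 × 10⁻⁴)(-0.8)+(7.5 × 10⁻⁴)(+0.83) = 8.0 × 10⁻⁴ → stable
  132–173 m: −αΔT+βΔS = −(2.2 × 10⁻⁴)(-0.2)+(7.5 × 10⁻⁴)(+0.06) = 8.9 × 10⁻⁵ → stable
  173–230 m: −αΔT+βΔS = −(2.2 × 10⁻⁴)(-3.6)+(7.5 × 10⁻⁴)(-0.77) = 2.1 × 10⁻⁴ → stable
The 33–59 m interval has Δρ < 0: lighter water underlies denser water.

33–59 m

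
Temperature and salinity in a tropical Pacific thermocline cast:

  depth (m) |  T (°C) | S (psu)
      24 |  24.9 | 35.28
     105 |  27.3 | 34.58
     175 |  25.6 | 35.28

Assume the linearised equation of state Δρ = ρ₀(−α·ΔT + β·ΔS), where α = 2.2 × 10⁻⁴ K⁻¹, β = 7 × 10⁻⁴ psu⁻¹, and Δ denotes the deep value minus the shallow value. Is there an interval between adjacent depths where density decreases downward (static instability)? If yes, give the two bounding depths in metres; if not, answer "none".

Evaluate Δρ/ρ₀ = −αΔT + βΔS across each adjacent pair:
  24–105 m: −αΔT+βΔS = −(2.2 × 10⁻⁴)(+2.4)+(7 × 10⁻⁴)(-0.70) = -1.0 × 10⁻³ → UNSTABLE
  105–175 m: −αΔT+βΔS = −(2.2 × 10⁻⁴)(-1.7)+(7 × 10⁻⁴)(+0.70) = 8.6 × 10⁻⁴ → stable
The 24–105 m interval has Δρ < 0: lighter water underlies denser water.

24–105 m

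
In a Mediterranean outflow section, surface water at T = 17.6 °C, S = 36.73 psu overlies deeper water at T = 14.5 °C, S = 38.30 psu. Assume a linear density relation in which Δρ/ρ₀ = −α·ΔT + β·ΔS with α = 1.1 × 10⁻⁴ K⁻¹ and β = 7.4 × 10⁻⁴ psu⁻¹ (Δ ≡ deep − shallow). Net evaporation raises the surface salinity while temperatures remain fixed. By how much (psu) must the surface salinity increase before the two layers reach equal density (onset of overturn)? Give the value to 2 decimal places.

Neutral buoyancy requires −α(T_deep − T_surf) + β(S_deep − S_surf′) = 0.
S_surf′ = S_deep − (α/β)·ΔT = 38.30 − (1.1 × 10⁻⁴/7.4 × 10⁻⁴)·(-3.1) = 38.7608 psu.
Increase required: 38.7608 − 36.73 = 2.0308 psu.

2.03 psu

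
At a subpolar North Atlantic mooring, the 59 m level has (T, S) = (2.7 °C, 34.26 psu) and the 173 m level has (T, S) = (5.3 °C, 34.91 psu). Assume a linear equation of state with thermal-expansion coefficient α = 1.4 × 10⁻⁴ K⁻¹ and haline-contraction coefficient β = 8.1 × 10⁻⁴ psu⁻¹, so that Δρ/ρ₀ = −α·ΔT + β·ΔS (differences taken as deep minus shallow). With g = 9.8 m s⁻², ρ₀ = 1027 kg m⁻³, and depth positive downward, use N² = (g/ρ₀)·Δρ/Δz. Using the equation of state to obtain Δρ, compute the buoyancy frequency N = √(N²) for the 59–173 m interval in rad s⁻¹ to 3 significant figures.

ΔT = +2.6 K, ΔS = +0.65 psu (deep − shallow).
Δρ/ρ₀ = −αΔT + βΔS = -3.64 × 10⁻⁴ + 5.265 × 10⁻⁴ = 1.625 × 10⁻⁴, so Δρ ≈ 0.1669 kg m⁻³.
N² = (g/ρ₀)·Δρ/Δz = g·(Δρ/ρ₀)/Δz = 9.8 × 1.625 × 10⁻⁴ / 114 = 1.3969 × 10⁻⁵ s⁻².
N = √(1.3969 × 10⁻⁵) = 3.7375 × 10⁻³ rad s⁻¹ ≈ 3.74 × 10⁻³ rad s⁻¹.

3.74 × 10⁻³ rad s⁻¹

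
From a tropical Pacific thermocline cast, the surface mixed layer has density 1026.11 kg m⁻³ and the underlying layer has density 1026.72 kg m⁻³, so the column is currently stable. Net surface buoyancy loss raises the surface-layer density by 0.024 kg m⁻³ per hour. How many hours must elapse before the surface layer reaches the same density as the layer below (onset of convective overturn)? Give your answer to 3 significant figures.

Density deficit of the surface layer: 1026.72 − 1026.11 = 0.61 kg m⁻³.
Required change = 0.61 / 0.024 = 25.4 hours.

25.4 hours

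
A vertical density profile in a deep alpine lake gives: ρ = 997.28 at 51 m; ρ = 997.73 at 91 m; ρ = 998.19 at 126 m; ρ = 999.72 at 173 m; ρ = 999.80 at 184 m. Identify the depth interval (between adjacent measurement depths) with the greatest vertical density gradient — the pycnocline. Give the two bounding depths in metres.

Compute the density gradient over each adjacent pair:
  51–91 m: Δρ/Δz = 0.45/40 = 0.011 kg m⁻⁴
  91–126 m: Δρ/Δz = 0.46/35 = 0.013 kg m⁻⁴
  126–173 m: Δρ/Δz = 1.53/47 = 0.033 kg m⁻⁴
  173–184 m: Δρ/Δz = 0.08/11 = 7.3 × 10⁻³ kg m⁻⁴
The largest gradient is in the 126–173 m interval — the pycnocline.

126–173 m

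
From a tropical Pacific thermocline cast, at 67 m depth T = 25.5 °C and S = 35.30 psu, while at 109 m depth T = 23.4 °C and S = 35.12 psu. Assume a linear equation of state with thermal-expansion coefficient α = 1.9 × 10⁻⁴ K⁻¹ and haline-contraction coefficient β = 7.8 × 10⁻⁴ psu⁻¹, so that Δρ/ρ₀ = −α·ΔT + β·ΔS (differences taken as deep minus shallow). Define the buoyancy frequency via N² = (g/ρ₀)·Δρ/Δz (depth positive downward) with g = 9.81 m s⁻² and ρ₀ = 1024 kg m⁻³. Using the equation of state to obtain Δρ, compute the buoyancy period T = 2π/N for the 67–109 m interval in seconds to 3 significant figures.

808 s

ΔT = -2.1 K, ΔS = -0.18 psu (deep − shallow).
Δρ/ρ₀ = −αΔT + βΔS = 3.99 × 10⁻⁴ − 1.404 × 10⁻⁴ = 2.586 × 10⁻⁴, so Δρ ≈ 0.2648 kg m⁻³.
N² = (g/ρ₀)·Δρ/Δz = g·(Δρ/ρ₀)/Δz = 9.81 × 2.586 × 10⁻⁴ / 42 = 6.0402 × 10⁻⁵ s⁻².
N = √(6.0402 × 10⁻⁵) = 7.7719 × 10⁻³ rad s⁻¹ → T = 2π/N = 808.45 s ≈ 808 s.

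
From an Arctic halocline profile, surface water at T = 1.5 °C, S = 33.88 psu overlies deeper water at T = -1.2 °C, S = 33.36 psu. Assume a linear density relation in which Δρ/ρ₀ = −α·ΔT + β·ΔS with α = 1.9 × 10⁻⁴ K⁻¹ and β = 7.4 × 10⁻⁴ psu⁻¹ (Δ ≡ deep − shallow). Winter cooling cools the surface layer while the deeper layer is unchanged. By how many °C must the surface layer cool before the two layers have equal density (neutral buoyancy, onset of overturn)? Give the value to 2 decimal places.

0.67 °C

Neutral buoyancy requires Δρ = 0, i.e. −α(T_deep − T_surf′) + β(S_deep − S_surf) = 0.
T_surf′ = T_deep − (β/α)·ΔS = -1.2 − (7.4 × 10⁻⁴/1.9 × 10⁻⁴)·(-0.52) = 0.8253 °C.
Cooling required: 1.5 − (0.8253) = 0.6747 °C.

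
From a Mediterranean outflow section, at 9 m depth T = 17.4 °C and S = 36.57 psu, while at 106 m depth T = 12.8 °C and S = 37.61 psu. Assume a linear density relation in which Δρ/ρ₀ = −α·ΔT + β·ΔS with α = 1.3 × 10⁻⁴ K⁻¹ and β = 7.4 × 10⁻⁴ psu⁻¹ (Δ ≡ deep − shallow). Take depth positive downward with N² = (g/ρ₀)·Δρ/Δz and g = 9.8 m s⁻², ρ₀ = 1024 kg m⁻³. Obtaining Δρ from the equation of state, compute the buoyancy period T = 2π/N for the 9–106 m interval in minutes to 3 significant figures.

ΔT = -4.6 K, ΔS = +1.04 psu (deep − shallow).
Δρ/ρ₀ = −αΔT + βΔS = 5.98 × 10⁻⁴ + 7.696 × 10⁻⁴ = 1.3676 × 10⁻³, so Δρ ≈ 1.400 kg m⁻³.
N² = (g/ρ₀)·Δρ/Δz = g·(Δρ/ρ₀)/Δz = 9.8 × 1.3676 × 10⁻³ / 97 = 1.3817 × 10⁻⁴ s⁻².
N = √(1.3817 × 10⁻⁴) = 0.011755 rad s⁻¹ → T = 2π/N = 534.51 s = 8.9085 min ≈ 8.91 min.

8.91 min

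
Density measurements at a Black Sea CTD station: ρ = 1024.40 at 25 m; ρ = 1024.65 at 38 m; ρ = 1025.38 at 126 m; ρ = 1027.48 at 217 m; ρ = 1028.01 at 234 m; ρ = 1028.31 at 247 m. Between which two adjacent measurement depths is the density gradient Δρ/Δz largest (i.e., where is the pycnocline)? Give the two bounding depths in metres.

217–234 m

Compute the density gradient over each adjacent pair:
  25–38 m: Δρ/Δz = 0.25/13 = 0.019 kg m⁻⁴
  38–126 m: Δρ/Δz = 0.73/88 = 8.3 × 10⁻³ kg m⁻⁴
  126–217 m: Δρ/Δz = 2.10/91 = 0.023 kg m⁻⁴
  217–234 m: Δρ/Δz = 0.53/17 = 0.031 kg m⁻⁴
  234–247 m: Δρ/Δz = 0.30/13 = 0.023 kg m⁻⁴
The largest gradient is in the 217–234 m interval — the pycnocline.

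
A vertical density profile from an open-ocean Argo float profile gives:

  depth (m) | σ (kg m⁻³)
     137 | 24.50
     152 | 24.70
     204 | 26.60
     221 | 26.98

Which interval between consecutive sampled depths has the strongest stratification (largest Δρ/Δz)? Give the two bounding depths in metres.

Compute the density gradient over each adjacent pair:
  137–152 m: Δρ/Δz = 0.20/15 = 0.013 kg m⁻⁴
  152–204 m: Δρ/Δz = 1.90/52 = 0.037 kg m⁻⁴
  204–221 m: Δρ/Δz = 0.38/17 = 0.022 kg m⁻⁴
The largest gradient is in the 152–204 m interval — the pycnocline.

152–204 m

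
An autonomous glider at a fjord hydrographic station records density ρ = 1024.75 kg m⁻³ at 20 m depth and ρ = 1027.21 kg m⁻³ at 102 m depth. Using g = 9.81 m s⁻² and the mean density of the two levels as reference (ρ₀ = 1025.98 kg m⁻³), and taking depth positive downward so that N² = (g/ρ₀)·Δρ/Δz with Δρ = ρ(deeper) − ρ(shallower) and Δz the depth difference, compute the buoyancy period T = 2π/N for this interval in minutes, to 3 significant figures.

6.18 min

Δρ = 1027.21 − 1024.75 = 2.46 kg m⁻³ over Δz = 102 − 20 = 82 m.
N² = (9.81/1025.98) × (2.46/82) = 2.8685 × 10⁻⁴ s⁻².
N = √(2.8685 × 10⁻⁴) = 0.016937 rad s⁻¹, so T = 2π/N = 370.97 s = 6.1828 min ≈ 6.18 min.
Since Δρ > 0 the layer is stably stratified.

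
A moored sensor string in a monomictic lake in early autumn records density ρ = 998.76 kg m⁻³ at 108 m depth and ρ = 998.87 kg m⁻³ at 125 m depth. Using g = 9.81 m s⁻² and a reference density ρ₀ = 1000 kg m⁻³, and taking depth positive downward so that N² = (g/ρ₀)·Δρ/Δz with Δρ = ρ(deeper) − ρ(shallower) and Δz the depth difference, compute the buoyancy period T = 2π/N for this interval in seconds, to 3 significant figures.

Δρ = 998.87 − 998.76 = 0.11 kg m⁻³ over Δz = 125 − 108 = 17 m.
N² = (9.81/1000) × (0.11/17) = 6.3476 × 10⁻⁵ s⁻².
N = √(6.3476 × 10⁻⁵) = 7.9672 × 10⁻³ rad s⁻¹, so T = 2π/N = 788.63 s ≈ 789 s.

789 s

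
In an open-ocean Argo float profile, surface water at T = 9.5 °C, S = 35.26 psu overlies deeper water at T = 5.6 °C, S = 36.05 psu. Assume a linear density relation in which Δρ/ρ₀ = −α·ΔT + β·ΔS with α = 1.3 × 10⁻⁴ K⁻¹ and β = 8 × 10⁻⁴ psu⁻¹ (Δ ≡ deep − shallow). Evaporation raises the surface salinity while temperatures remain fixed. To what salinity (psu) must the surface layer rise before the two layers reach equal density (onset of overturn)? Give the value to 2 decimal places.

36.68 psu

Neutral buoyancy requires −α(T_deep − T_surf) + β(S_deep − S_surf′) = 0.
S_surf′ = S_deep − (α/β)·ΔT = 36.05 − (1.3 × 10⁻⁴/8 × 10⁻⁴)·(-3.9) = 36.6837 psu.
Increase required: 36.6837 − 35.26 = 1.4237 psu.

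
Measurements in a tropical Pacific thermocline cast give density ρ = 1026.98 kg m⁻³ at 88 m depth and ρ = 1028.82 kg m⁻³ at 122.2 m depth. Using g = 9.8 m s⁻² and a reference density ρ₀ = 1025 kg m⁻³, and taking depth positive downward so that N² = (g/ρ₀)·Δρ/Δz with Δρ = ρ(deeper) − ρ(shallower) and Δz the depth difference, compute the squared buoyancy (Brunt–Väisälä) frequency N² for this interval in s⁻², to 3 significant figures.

Δρ = 1028.82 − 1026.98 = 1.84 kg m⁻³ over Δz = 122.2 − 88 = 34.2 m.
N² = (9.8/1025) × (1.84/34.2) = 5.1439 × 10⁻⁴ s⁻² ≈ 5.14 × 10⁻⁴ s⁻².

5.14 × 10⁻⁴ s⁻²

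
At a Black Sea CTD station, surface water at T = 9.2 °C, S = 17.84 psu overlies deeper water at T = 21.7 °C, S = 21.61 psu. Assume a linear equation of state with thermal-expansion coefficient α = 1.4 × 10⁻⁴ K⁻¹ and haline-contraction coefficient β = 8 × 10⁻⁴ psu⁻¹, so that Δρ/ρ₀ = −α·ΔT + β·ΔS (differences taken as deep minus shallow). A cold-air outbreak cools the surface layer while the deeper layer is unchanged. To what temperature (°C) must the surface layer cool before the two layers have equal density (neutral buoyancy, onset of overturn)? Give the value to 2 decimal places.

0.16 °C

Neutral buoyancy requires Δρ = 0, i.e. −α(T_deep − T_surf′) + β(S_deep − S_surf) = 0.
T_surf′ = T_deep − (β/α)·ΔS = 21.7 − (8 × 10⁻⁴/1.4 × 10⁻⁴)·(+3.77) = 0.1571 °C.
Cooling required: 9.2 − (0.1571) = 9.0429 °C.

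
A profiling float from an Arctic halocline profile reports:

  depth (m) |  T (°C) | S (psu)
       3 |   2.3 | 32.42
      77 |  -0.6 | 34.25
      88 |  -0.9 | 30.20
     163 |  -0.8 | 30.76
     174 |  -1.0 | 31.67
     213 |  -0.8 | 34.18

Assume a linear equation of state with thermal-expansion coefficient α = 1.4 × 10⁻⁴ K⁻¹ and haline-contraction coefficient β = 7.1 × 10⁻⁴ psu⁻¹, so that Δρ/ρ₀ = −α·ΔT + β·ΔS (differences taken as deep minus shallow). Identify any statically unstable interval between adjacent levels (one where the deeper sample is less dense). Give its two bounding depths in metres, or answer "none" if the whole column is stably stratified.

Evaluate Δρ/ρ₀ = −αΔT + βΔS across each adjacent pair:
  3–77 m: −αΔT+βΔS = −(1.4 × 10⁻⁴)(-2.9)+(7.1 × 10⁻⁴)(+1.83) = 1.7 × 10⁻³ → stable
  77–88 m: −αΔT+βΔS = −(1.4 × 10⁻⁴)(-0.3)+(7.1 × 10⁻⁴)(-4.05) = -2.8 × 10⁻³ → UNSTABLE
  88–163 m: −αΔT+βΔS = −(1.4 × 10⁻⁴)(+0.1)+(7.1 × 10⁻⁴)(+0.56) = 3.8 × 10⁻⁴ → stable
  163–174 m: −αΔT+βΔS = −(1.4 × 10⁻⁴)(-0.2)+(7.1 × 10⁻⁴)(+0.91) = 6.7 × 10⁻⁴ → stable
  174–213 m: −αΔT+βΔS = −(1.4 × 10⁻⁴)(+0.2)+(7.1 × 10⁻⁴)(+2.51) = 1.8 × 10⁻³ → stable
The 77–88 m interval has Δρ < 0: lighter water underlies denser water.

77–88 m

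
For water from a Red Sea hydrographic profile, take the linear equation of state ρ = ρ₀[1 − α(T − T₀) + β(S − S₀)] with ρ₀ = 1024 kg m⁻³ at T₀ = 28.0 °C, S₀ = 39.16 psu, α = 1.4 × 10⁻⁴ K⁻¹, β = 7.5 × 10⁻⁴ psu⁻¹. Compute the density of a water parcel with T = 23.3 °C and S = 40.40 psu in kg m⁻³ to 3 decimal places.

1025.626 kg m⁻³

T − T₀ = -4.7 K, S − S₀ = +1.24 psu.
Bracket = 1 − α·(-4.7) + β·(+1.24) = 1 + (1.588 × 10⁻³) = 1.0015880.
ρ = 1024 × 1.0015880 = 1025.626 kg m⁻³.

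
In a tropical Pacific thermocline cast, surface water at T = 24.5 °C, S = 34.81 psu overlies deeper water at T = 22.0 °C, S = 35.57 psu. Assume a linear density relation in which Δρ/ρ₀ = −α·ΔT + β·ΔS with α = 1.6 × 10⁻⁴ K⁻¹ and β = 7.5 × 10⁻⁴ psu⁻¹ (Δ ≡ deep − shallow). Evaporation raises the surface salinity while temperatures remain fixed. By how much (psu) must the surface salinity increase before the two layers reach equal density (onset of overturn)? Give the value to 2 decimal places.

Neutral buoyancy requires −α(T_deep − T_surf) + β(S_deep − S_surf′) = 0.
S_surf′ = S_deep − (α/β)·ΔT = 35.57 − (1.6 × 10⁻⁴/7.5 × 10⁻⁴)·(-2.5) = 36.1033 psu.
Increase required: 36.1033 − 34.81 = 1.2933 psu.

1.29 psu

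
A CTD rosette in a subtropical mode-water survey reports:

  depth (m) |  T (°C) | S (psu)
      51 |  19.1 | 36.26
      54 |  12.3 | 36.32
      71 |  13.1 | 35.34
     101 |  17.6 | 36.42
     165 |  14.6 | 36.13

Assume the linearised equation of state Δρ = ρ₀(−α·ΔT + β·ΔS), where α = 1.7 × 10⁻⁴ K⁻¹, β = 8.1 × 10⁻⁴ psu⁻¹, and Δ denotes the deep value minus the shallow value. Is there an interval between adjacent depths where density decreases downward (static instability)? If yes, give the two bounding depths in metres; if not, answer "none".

54–71 m

Evaluate Δρ/ρ₀ = −αΔT + βΔS across each adjacent pair:
  51–54 m: −αΔT+βΔS = −(1.7 × 10⁻⁴)(-6.8)+(8.1 × 10⁻⁴)(+0.06) = 1.2 × 10⁻³ → stable
  54–71 m: −αΔT+βΔS = −(1.7 × 10⁻⁴)(+0.8)+(8.1 × 10⁻⁴)(-0.98) = -9.3 × 10⁻⁴ → UNSTABLE
  71–101 m: −αΔT+βΔS = −(1.7 × 10⁻⁴)(+4.5)+(8.1 × 10⁻⁴)(+1.08) = 1.1 × 10⁻⁴ → stable
  101–165 m: −αΔT+βΔS = −(1.7 × 10⁻⁴)(-3.0)+(8.1 × 10⁻⁴)(-0.29) = 2.8 × 10⁻⁴ → stable
The 54–71 m interval has Δρ < 0: lighter water underlies denser water.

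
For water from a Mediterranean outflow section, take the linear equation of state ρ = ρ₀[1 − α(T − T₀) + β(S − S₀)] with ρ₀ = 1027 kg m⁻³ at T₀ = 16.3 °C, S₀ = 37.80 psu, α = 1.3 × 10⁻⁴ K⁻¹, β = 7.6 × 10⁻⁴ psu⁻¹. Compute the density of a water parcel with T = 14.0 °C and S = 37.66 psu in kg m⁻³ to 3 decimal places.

T − T₀ = -2.3 K, S − S₀ = -0.14 psu.
Bracket = 1 − α·(-2.3) + β·(-0.14) = 1 + (1.926 × 10⁻⁴) = 1.0001926.
ρ = 1027 × 1.0001926 = 1027.198 kg m⁻³.

1027.198 kg m⁻³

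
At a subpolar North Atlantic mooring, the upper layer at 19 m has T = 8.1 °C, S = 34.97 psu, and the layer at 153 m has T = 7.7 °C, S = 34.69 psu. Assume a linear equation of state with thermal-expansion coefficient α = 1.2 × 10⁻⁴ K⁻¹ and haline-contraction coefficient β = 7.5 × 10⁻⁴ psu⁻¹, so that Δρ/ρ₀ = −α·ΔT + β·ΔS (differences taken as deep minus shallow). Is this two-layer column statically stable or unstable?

unstable

ΔT = 7.7 − 8.1 = -0.4 K and ΔS = 34.69 − 34.97 = -0.28 psu (deep − shallow).
−αΔT = 4.80 × 10⁻⁵; βΔS = -2.10 × 10⁻⁴; sum Δρ/ρ₀ = -1.62 × 10⁻⁴.
Δρ/ρ₀ < 0, so Δρ < 0: deeper water is lighter → statically unstable; the column would overturn.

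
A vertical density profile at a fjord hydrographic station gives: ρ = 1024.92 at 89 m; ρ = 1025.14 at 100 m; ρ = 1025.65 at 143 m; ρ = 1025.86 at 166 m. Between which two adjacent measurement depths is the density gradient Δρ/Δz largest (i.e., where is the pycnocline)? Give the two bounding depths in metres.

89–100 m

Compute the density gradient over each adjacent pair:
  89–100 m: Δρ/Δz = 0.22/11 = 0.020 kg m⁻⁴
  100–143 m: Δρ/Δz = 0.51/43 = 0.012 kg m⁻⁴
  143–166 m: Δρ/Δz = 0.21/23 = 9.1 × 10⁻³ kg m⁻⁴
The largest gradient is in the 89–100 m interval — the pycnocline.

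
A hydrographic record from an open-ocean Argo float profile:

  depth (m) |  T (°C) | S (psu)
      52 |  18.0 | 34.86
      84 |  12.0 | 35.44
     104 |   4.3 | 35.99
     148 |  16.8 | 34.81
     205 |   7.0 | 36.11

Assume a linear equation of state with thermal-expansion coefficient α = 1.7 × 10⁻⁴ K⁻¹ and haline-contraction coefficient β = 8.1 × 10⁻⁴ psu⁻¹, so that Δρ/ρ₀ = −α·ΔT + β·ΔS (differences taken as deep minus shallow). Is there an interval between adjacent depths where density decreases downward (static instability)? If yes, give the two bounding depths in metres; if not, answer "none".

104–148 m

Evaluate Δρ/ρ₀ = −αΔT + βΔS across each adjacent pair:
  52–84 m: −αΔT+βΔS = −(1.7 × 10⁻⁴)(-6.0)+(8.1 × 10⁻⁴)(+0.58) = 1.5 × 10⁻³ → stable
  84–104 m: −αΔT+βΔS = −(1.7 × 10⁻⁴)(-7.7)+(8.1 × 10⁻⁴)(+0.55) = 1.8 × 10⁻³ → stable
  104–148 m: −αΔT+βΔS = −(1.7 × 10⁻⁴)(+12.5)+(8.1 × 10⁻⁴)(-1.18) = -3.1 × 10⁻³ → UNSTABLE
  148–205 m: −αΔT+βΔS = −(1.7 × 10⁻⁴)(-9.8)+(8.1 × 10⁻⁴)(+1.30) = 2.7 × 10⁻³ → stable
The 104–148 m interval has Δρ < 0: lighter water underlies denser water.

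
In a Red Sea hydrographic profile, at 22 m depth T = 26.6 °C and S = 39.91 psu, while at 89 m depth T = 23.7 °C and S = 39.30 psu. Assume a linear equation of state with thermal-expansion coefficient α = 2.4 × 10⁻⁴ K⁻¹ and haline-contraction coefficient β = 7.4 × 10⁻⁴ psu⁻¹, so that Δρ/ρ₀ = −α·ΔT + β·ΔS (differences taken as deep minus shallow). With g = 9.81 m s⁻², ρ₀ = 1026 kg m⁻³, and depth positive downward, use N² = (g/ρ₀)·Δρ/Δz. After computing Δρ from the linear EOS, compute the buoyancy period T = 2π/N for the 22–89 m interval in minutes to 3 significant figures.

17.5 min

ΔT = -2.9 K, ΔS = -0.61 psu (deep − shallow).
Δρ/ρ₀ = −αΔT + βΔS = 6.96 × 10⁻⁴ − 4.514 × 10⁻⁴ = 2.446 × 10⁻⁴, so Δρ ≈ 0.2510 kg m⁻³.
N² = (g/ρ₀)·Δρ/Δz = g·(Δρ/ρ₀)/Δz = 9.81 × 2.446 × 10⁻⁴ / 67 = 3.5814 × 10⁻⁵ s⁻².
N = √(3.5814 × 10⁻⁵) = 5.9845 × 10⁻³ rad s⁻¹ → T = 2π/N = 1.0499 × 10³ s = 17.498 min ≈ 17.5 min.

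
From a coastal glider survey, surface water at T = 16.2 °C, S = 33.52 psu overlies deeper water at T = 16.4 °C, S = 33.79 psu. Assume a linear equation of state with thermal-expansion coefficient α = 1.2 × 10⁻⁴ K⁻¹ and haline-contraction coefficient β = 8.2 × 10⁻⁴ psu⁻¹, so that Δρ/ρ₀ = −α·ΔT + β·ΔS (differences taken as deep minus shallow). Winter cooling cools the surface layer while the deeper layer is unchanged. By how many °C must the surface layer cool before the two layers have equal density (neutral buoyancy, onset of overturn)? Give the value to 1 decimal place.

Neutral buoyancy requires Δρ = 0, i.e. −α(T_deep − T_surf′) + β(S_deep − S_surf) = 0.
T_surf′ = T_deep − (β/α)·ΔS = 16.4 − (8.2 × 10⁻⁴/1.2 × 10⁻⁴)·(+0.27) = 14.555 °C.
Cooling required: 16.2 − (14.555) = 1.645 °C.

1.6 °C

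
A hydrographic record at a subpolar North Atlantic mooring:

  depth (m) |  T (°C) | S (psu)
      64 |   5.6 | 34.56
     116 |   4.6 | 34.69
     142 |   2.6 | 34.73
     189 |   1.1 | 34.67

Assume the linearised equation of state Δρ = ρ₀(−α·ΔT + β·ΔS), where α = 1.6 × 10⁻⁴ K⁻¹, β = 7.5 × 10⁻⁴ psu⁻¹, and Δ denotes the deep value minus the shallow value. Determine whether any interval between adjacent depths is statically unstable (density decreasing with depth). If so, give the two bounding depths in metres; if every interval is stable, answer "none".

none

Evaluate Δρ/ρ₀ = −αΔT + βΔS across each adjacent pair:
  64–116 m: −αΔT+βΔS = −(1.6 × 10⁻⁴)(-1.0)+(7.5 × 10⁻⁴)(+0.13) = 2.6 × 10⁻⁴ → stable
  116–142 m: −αΔT+βΔS = −(1.6 × 10⁻⁴)(-2.0)+(7.5 × 10⁻⁴)(+0.04) = 3.5 × 10⁻⁴ → stable
  142–189 m: −αΔT+βΔS = −(1.6 × 10⁻⁴)(-1.5)+(7.5 × 10⁻⁴)(-0.06) = 2.0 × 10⁻⁴ → stable
Every interval has Δρ > 0: the column is stably stratified throughout.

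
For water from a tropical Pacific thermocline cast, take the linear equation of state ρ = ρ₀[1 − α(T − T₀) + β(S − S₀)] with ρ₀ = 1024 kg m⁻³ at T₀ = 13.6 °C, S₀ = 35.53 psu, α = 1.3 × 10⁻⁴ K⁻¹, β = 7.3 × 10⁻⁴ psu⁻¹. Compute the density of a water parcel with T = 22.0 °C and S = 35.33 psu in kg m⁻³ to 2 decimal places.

T − T₀ = +8.4 K, S − S₀ = -0.20 psu.
Bracket = 1 − α·(+8.4) + β·(-0.20) = 1 + (-1.238 × 10⁻³) = 0.9987620.
ρ = 1024 × 0.9987620 = 1022.73 kg m⁻³.

1022.73 kg m⁻³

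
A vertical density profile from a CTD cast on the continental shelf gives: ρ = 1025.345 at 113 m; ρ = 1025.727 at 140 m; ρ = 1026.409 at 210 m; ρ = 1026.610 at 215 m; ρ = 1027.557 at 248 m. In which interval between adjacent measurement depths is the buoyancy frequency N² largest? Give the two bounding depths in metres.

Compute the density gradient over each adjacent pair:
  113–140 m: Δρ/Δz = 0.382/27 = 0.014 kg m⁻⁴
  140–210 m: Δρ/Δz = 0.682/70 = 9.7 × 10⁻³ kg m⁻⁴
  210–215 m: Δρ/Δz = 0.201/5 = 0.040 kg m⁻⁴
  215–248 m: Δρ/Δz = 0.947/33 = 0.029 kg m⁻⁴
The largest gradient is in the 210–215 m interval — the pycnocline.

210–215 m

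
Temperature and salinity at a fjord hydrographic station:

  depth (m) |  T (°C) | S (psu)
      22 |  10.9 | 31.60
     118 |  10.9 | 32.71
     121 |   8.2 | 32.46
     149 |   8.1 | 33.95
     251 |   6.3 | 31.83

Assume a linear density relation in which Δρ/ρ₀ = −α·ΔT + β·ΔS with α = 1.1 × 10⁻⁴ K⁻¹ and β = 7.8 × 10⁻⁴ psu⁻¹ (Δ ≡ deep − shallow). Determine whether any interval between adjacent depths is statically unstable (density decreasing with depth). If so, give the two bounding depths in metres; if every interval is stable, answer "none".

Evaluate Δρ/ρ₀ = −αΔT + βΔS across each adjacent pair:
  22–118 m: −αΔT+βΔS = −(1.1 × 10⁻⁴)(+0.0)+(7.8 × 10⁻⁴)(+1.11) = 8.7 × 10⁻⁴ → stable
  118–121 m: −αΔT+βΔS = −(1.1 × 10⁻⁴)(-2.7)+(7.8 × 10⁻⁴)(-0.25) = 1.0 × 10⁻⁴ → stable
  121–149 m: −αΔT+βΔS = −(1.1 × 10⁻⁴)(-0.1)+(7.8 × 10⁻⁴)(+1.49) = 1.2 × 10⁻³ → stable
  149–251 m: −αΔT+βΔS = −(1.1 × 10⁻⁴)(-1.8)+(7.8 × 10⁻⁴)(-2.12) = -1.5 × 10⁻³ → UNSTABLE
The 149–251 m interval has Δρ < 0: lighter water underlies denser water.

149–251 m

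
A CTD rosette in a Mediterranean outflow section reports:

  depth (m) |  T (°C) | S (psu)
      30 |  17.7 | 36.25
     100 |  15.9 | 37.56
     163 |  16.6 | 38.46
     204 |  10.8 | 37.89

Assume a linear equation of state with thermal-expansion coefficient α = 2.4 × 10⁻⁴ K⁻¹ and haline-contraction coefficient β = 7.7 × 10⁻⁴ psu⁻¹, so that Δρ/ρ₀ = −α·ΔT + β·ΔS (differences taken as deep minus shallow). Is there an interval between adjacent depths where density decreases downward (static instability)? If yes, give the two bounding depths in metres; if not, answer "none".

none

Evaluate Δρ/ρ₀ = −αΔT + βΔS across each adjacent pair:
  30–100 m: −αΔT+βΔS = −(2.4 × 10⁻⁴)(-1.8)+(7.7 × 10⁻⁴)(+1.31) = 1.4 × 10⁻³ → stable
  100–163 m: −αΔT+βΔS = −(2.4 × 10⁻⁴)(+0.7)+(7.7 × 10⁻⁴)(+0.90) = 5.2 × 10⁻⁴ → stable
  163–204 m: −αΔT+βΔS = −(2.4 × 10⁻⁴)(-5.8)+(7.7 × 10⁻⁴)(-0.57) = 9.5 × 10⁻⁴ → stable
Every interval has Δρ > 0: the column is stably stratified throughout.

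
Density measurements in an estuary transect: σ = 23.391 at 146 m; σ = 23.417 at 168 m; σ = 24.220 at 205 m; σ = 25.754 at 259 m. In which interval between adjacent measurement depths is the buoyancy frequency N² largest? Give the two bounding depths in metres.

Compute the density gradient over each adjacent pair:
  146–168 m: Δρ/Δz = 0.026/22 = 1.2 × 10⁻³ kg m⁻⁴
  168–205 m: Δρ/Δz = 0.803/37 = 0.022 kg m⁻⁴
  205–259 m: Δρ/Δz = 1.534/54 = 0.028 kg m⁻⁴
The largest gradient is in the 205–259 m interval — the pycnocline.

205–259 m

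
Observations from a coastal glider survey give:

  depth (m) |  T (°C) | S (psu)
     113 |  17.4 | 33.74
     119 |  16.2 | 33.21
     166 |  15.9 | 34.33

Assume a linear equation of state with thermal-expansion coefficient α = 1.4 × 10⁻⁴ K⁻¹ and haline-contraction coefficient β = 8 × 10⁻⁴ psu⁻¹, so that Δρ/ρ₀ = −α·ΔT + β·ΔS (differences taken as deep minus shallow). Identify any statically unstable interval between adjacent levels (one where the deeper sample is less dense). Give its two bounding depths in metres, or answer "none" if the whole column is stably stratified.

113–119 m

Evaluate Δρ/ρ₀ = −αΔT + βΔS across each adjacent pair:
  113–119 m: −αΔT+βΔS = −(1.4 × 10⁻⁴)(-1.2)+(8 × 10⁻⁴)(-0.53) = -2.6 × 10⁻⁴ → UNSTABLE
  119–166 m: −αΔT+βΔS = −(1.4 × 10⁻⁴)(-0.3)+(8 × 10⁻⁴)(+1.12) = 9.4 × 10⁻⁴ → stable
The 113–119 m interval has Δρ < 0: lighter water underlies denser water.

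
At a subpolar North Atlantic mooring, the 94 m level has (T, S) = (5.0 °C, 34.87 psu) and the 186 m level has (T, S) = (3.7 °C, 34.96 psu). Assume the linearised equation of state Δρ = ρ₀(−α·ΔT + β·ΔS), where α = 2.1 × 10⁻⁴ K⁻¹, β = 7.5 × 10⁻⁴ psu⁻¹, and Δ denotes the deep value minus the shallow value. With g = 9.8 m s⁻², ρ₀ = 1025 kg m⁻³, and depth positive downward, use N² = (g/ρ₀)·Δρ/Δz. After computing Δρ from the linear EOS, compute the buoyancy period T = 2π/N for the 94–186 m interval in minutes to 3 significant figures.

17.4 min

ΔT = -1.3 K, ΔS = +0.09 psu (deep − shallow).
Δρ/ρ₀ = −αΔT + βΔS = 2.73 × 10⁻⁴ + 6.75 × 10⁻⁵ = 3.405 × 10⁻⁴, so Δρ ≈ 0.3490 kg m⁻³.
N² = (g/ρ₀)·Δρ/Δz = g·(Δρ/ρ₀)/Δz = 9.8 × 3.405 × 10⁻⁴ / 92 = 3.6271 × 10⁻⁵ s⁻².
N = √(3.6271 × 10⁻⁵) = 6.0225 × 10⁻³ rad s⁻¹ → T = 2π/N = 1.0433 × 10³ s = 17.388 min ≈ 17.4 min.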